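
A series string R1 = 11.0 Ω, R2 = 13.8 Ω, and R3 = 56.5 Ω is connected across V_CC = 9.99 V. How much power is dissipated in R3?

P ≈ 0.853 W

Series current I = V_CC/ΣR = 9.99/81.30 = 0.1229 A.
P = I²R = 0.01510 × 56.5 = 0.8531 W.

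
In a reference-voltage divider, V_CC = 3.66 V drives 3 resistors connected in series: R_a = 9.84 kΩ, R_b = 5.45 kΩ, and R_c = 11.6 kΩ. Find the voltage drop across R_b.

V ≈ 0.742 V

Series total: ΣR = 9.84 + 5.45 + 11.6 = 26.89 kΩ.
By the voltage-divider rule, V = 3.66 × 5.450/26.89 = 0.7418 V.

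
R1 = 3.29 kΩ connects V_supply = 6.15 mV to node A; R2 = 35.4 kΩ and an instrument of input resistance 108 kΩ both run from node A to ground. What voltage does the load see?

R2 ‖ R_L = (35.4 × 108)/(35.4 + 108) = 26.66 kΩ.
Voltage divider with the loaded lower leg: V_out = 6.15 × 26.66/(3.29 + 26.66) = 6.15 × 0.8902 = 5.474 mV.
(Unloaded it would be 5.63 mV; the load pulls it down.)

V_out ≈ 5.47 mV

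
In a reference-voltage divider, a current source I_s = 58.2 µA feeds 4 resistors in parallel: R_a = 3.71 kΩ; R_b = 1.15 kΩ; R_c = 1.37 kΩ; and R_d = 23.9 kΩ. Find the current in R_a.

ΣG = 1/3.71 + 1/1.15 + 1/1.37 + 1/23.9 = 1.911.
By the current-divider rule, I = I_s · G_k/ΣG = 58.2 × 0.1411 = 8.210 µA.

I ≈ 8.21 µA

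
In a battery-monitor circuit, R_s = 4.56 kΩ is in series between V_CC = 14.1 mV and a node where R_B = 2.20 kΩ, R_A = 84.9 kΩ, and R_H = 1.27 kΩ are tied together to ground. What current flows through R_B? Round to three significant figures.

Parallel bank: R_p = 1/(1/2.20 + 1/84.9 + 1/1.27) = 0.7976 kΩ.
Node voltage V_A = V_CC · R_p/(R_s + R_p) = 14.1 × 0.1489 = 2.099 mV.
I(R_B) = V_A / R_B = 2.099/2.20 = 0.9542 µA.
(Equivalently: I_total = 2.632 µA, then current-divider fraction G_k/ΣG = 0.3626.)

I ≈ 0.954 µA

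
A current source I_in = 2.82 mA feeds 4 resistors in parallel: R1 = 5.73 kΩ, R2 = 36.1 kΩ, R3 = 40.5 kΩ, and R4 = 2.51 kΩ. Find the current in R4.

Total conductance ΣG = 1/5.73 + 1/36.1 + 1/40.5 + 1/2.51 = 0.6253 (units of 1/kΩ).
Current divider: I(R4) = I_in · G_k/ΣG = 2.82 × (0.3984/0.6253) = 2.82 × 0.6371 = 1.797 mA.

I ≈ 1.80 mA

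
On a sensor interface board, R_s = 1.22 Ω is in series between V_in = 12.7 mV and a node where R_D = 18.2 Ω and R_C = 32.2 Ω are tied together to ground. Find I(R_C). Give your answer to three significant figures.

Parallel bank: R_p = 1/(1/18.2 + 1/32.2) = 11.63 Ω.
V_A = 12.7 × 11.63/12.85 = 11.49 mV.
I(R_C) = V_A / R_C = 11.49/32.2 = 0.3570 mA.
(Equivalently: I_total = 0.9885 mA, then current-divider fraction G_k/ΣG = 0.3611.)

I ≈ 0.357 mA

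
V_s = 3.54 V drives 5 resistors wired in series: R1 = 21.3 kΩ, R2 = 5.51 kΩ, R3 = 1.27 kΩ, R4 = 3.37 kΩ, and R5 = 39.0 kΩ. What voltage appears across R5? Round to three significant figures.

Total series resistance ΣR = 21.3 + 5.51 + 1.27 + 3.37 + 39.0 = 70.45 kΩ.
V = V_s · R/ΣR = 3.54 × 0.5536 = 1.960 V.

V ≈ 1.96 V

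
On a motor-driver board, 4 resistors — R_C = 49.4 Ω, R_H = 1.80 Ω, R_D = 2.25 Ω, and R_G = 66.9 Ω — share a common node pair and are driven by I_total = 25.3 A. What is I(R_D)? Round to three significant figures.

Conductances: ΣG = 1/49.4 + 1/1.80 + 1/2.25 + 1/66.9 = 1.035 (1/Ω).
R_D takes the fraction G_k/ΣG = 0.4444/1.035 = 0.4293, so I = 25.3 × 0.4293 = 10.86 A.

I ≈ 10.9 A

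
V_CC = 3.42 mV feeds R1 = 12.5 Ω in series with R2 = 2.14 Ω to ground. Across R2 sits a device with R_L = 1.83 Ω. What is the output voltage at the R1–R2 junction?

First combine the lower leg with the load: R2 ‖ R_L = 0.9864 Ω.
Then V_out = V_CC · R2'/(R1 + R2') = 3.42 × 0.9864/13.49 = 0.2502 mV.

V_out ≈ 0.250 mV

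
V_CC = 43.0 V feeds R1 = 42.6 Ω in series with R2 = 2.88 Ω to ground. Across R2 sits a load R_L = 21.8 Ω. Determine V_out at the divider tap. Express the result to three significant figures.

V_out ≈ 2.42 V

The load sits in parallel with R2, giving an effective lower resistance R2' = R2·R_L/(R2+R_L) = 2.544 Ω.
Then V_out = V_CC · R2'/(R1 + R2') = 43.0 × 2.544/45.14 = 2.423 V.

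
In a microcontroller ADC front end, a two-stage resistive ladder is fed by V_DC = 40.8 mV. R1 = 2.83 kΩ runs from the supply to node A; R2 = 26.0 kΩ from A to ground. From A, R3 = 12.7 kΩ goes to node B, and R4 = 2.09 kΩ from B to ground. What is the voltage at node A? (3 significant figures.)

V_A ≈ 31.4 mV

The second stage (R3 + R4 = 14.79 kΩ) loads node A in parallel with R2.
R2 ‖ (R3+R4) = 9.427 kΩ.
First divider: V_A = V_DC · 9.427/(2.83 + 9.427) = 31.38 mV.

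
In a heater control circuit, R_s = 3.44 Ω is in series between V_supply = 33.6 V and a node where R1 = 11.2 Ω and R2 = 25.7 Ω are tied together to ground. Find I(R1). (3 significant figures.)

I ≈ 2.08 A

Parallel bank: R_p = 1/(1/11.2 + 1/25.7) = 7.801 Ω.
Node voltage V_A = V_supply · R_p/(R_s + R_p) = 33.6 × 0.6940 = 23.32 V.
Branch current I = V_A/R1 = 23.32/11.2 = 2.082 A.
(Check via current divider: I_total = 2.989 A; share G_k/ΣG = 0.6965 → same result.)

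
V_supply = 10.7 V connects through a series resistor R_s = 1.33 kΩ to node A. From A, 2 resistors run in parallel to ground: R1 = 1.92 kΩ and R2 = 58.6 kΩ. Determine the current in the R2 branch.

I ≈ 0.106 mA

Equivalent of the parallel group: R_p = 1.859 kΩ.
Node voltage V_A = V_supply · R_p/(R_s + R_p) = 10.7 × 0.5830 = 6.238 V.
Branch current I = V_A/R2 = 6.238/58.6 = 0.1064 mA.
(Check via current divider: I_total = 3.355 mA; share G_k/ΣG = 0.03173 → same result.)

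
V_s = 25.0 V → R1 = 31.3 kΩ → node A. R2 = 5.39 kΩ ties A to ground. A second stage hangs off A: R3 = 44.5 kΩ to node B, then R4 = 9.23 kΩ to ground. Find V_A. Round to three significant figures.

V_A ≈ 3.38 V

Node A sees R2 in parallel with the series input of stage 2, R3 + R4 = 53.73 kΩ.
Effective lower resistance at A: R2 ‖ 53.73 = 4.899 kΩ.
So V_A = 25.0 × 0.1353 = 3.383 V.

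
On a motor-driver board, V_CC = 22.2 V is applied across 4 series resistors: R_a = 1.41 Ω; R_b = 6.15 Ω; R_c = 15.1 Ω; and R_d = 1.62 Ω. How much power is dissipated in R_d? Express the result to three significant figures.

P ≈ 1.35 W

The common current is I = 22.2/24.28 = 0.9143 A.
P(R_d) = I²·R_d = (0.9143)² × 1.62 = 1.354 W.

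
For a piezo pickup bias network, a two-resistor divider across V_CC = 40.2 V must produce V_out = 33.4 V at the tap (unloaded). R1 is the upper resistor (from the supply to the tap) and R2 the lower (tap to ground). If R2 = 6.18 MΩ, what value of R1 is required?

The divider ratio is R2/(R1+R2) = 33.4/40.2 = 0.8308.
So R1 = R2 · (V_CC/V_out − 1) = 6.18 × (40.2/33.4 − 1) = 6.18 × 0.2036 = 1.258 MΩ.

R1 ≈ 1.26 MΩ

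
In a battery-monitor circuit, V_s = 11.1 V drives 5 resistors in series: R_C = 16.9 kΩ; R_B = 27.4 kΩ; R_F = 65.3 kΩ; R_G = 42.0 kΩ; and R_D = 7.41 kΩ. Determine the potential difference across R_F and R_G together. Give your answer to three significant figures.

V ≈ 7.49 V

ΣR = 16.9 + 27.4 + 65.3 + 42.0 + 7.41 = 159.0 kΩ.
R_{R_F..R_G} = 65.3 + 42.0 = 107.3 kΩ.
By the voltage-divider rule, V = 11.1 × 107.3/159.0 = 7.490 V.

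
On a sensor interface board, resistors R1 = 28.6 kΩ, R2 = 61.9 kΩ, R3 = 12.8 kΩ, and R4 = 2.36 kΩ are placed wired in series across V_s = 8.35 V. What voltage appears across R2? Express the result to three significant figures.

Series total: ΣR = 28.6 + 61.9 + 12.8 + 2.36 = 105.7 kΩ.
V = V_s · R/ΣR = 8.35 × 0.5858 = 4.892 V.

V ≈ 4.89 V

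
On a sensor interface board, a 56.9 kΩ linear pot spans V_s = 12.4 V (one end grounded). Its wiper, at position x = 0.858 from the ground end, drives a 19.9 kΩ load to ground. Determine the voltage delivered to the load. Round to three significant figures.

V_out ≈ 7.89 V

Lower segment x·R_p = 48.82 kΩ; upper segment (1−x)·R_p = 8.080 kΩ.
R_L loads the lower segment: effective lower R = 14.14 kΩ.
V_out = 12.4 × 14.14/(8.080 + 14.14) = 7.890 V.
(Unloaded: V_out = x·V_s = 10.6 V.)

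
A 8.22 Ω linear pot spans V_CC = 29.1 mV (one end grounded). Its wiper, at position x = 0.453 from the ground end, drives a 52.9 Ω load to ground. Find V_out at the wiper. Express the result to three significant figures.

Lower segment x·R_p = 3.724 Ω; upper segment (1−x)·R_p = 4.496 Ω.
(x·R_p) ‖ R_L = 3.479 Ω.
Then V_out = V_CC · 3.479/(4.496 + 3.479) = 12.69 mV.

V_out ≈ 12.7 mV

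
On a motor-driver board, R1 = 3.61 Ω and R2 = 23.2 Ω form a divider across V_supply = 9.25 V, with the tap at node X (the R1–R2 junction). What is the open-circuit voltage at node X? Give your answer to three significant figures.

V_th ≈ 8.00 V

Open-circuit (no load on X): V_th = V_supply · R2/(R1 + R2) = 9.25 × 23.2/(3.610 + 23.2) = 8.004 V.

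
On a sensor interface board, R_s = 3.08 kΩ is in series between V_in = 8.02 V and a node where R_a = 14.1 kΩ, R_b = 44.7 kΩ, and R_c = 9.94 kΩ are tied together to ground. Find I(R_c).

Combine the parallel branches: R_p = (1/14.1 + 1/44.7 + 1/9.94)⁻¹ = 5.157 kΩ.
V_A by voltage divider: V_A = 8.02 × 5.157/(3.08 + 5.157) = 5.021 V.
I(R_c) = V_A / R_c = 5.021/9.94 = 0.5052 mA.
(Check via current divider: I_total = 0.9736 mA; share G_k/ΣG = 0.5189 → same result.)

I ≈ 0.505 mA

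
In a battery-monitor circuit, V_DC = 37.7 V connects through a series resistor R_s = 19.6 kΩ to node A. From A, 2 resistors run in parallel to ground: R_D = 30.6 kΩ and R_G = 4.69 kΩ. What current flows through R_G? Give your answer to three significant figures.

Equivalent of the parallel group: R_p = 4.067 kΩ.
V_A = 37.7 × 4.067/23.67 = 6.478 V.
I(R_G) = V_A / R_G = 6.478/4.69 = 1.381 mA.

I ≈ 1.38 mA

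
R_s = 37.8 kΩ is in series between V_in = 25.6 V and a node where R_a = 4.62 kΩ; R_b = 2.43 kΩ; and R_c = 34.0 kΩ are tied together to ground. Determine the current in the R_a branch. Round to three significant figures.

I ≈ 0.214 mA

Combine the parallel branches: R_p = (1/4.62 + 1/2.43 + 1/34.0)⁻¹ = 1.521 kΩ.
V_A by voltage divider: V_A = 25.6 × 1.521/(37.8 + 1.521) = 0.9904 V.
Branch current I = V_A/R_a = 0.9904/4.62 = 0.2144 mA.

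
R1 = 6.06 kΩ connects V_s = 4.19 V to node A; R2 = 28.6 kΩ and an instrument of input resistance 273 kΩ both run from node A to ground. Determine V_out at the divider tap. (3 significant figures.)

R2 ‖ R_L = (28.6 × 273)/(28.6 + 273) = 25.89 kΩ.
Now apply the divider: V_out = 4.19 × 0.8103 = 3.395 V.

V_out ≈ 3.40 V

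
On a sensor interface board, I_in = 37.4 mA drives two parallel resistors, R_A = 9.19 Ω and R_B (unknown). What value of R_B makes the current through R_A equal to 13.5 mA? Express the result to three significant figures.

In a two-way split, I_A/I_in = R_B/(R_A + R_B).
With f = 0.3610, R_B = R_A · f/(1−f) = 9.19 × 0.5649 = 5.191 Ω.

R_B ≈ 5.19 Ω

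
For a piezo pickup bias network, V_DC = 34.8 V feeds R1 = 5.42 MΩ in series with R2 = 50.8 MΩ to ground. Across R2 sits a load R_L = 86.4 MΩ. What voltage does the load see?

R2 ‖ R_L = (50.8 × 86.4)/(50.8 + 86.4) = 31.99 MΩ.
Voltage divider with the loaded lower leg: V_out = 34.8 × 31.99/(5.42 + 31.99) = 34.8 × 0.8551 = 29.76 V.

V_out ≈ 29.8 V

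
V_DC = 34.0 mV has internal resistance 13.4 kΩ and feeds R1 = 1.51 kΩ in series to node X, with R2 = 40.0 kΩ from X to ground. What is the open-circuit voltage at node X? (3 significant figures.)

R1' = 13.4 + 1.51 = 14.91 kΩ (source resistance + R1).
V_th is the unloaded tap voltage: V_DC · R2/(R1'+R2) = 34.0 × 0.7285 = 24.77 mV.

V_th ≈ 24.8 mV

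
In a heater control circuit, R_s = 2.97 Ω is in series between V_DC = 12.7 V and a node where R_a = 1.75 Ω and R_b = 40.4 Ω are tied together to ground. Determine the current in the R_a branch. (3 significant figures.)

Equivalent of the parallel group: R_p = 1.677 Ω.
Node voltage V_A = V_DC · R_p/(R_s + R_p) = 12.7 × 0.3609 = 4.584 V.
Branch current I = V_A/R_a = 4.584/1.75 = 2.619 A.

I ≈ 2.62 A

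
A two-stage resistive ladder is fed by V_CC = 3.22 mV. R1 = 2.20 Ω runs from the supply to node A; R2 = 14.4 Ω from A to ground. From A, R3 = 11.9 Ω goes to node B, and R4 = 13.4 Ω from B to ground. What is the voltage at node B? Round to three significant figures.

Node A sees R2 in parallel with the series input of stage 2, R3 + R4 = 25.30 Ω.
Effective lower resistance at A: R2 ‖ 25.30 = 9.177 Ω.
V_A = 3.22 × 9.177/(2.20 + 9.177) = 2.597 mV.
V_B = V_A × 0.5296 = 1.376 mV.

V_B ≈ 1.38 mV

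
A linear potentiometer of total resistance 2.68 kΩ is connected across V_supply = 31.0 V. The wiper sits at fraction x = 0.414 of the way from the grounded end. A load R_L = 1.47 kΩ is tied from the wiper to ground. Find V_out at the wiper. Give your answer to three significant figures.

Lower segment x·R_p = 1.110 kΩ; upper segment (1−x)·R_p = 1.570 kΩ.
Lower segment in parallel with the load: 1.110 ‖ 1.47 = 0.6323 kΩ.
V_out = 31.0 × 0.6323/(1.570 + 0.6323) = 8.898 V.
(Unloaded: V_out = x·V_supply = 12.8 V.)

V_out ≈ 8.90 V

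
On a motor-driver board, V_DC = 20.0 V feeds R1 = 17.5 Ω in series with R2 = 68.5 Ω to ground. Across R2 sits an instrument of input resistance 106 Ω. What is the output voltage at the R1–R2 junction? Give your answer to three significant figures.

The load sits in parallel with R2, giving an effective lower resistance R2' = R2·R_L/(R2+R_L) = 41.61 Ω.
Then V_out = V_DC · R2'/(R1 + R2') = 20.0 × 41.61/59.11 = 14.08 V.

V_out ≈ 14.1 V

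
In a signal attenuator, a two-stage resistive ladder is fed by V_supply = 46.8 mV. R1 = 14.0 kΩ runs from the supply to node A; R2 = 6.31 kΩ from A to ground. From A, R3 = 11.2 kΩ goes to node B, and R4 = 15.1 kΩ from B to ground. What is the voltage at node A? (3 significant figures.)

V_A ≈ 12.5 mV

Looking into the second stage from A: R3 + R4 = 26.30 kΩ appears in parallel with R2.
R2 ‖ (R3+R4) = 5.089 kΩ.
First divider: V_A = V_supply · 5.089/(14.0 + 5.089) = 12.48 mV.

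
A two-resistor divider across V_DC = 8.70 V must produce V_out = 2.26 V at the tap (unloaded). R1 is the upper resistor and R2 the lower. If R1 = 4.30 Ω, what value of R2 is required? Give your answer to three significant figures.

R2 ≈ 1.51 Ω

Required fraction k = V_out/V_DC = 0.2598.
R2 = R1 · 0.2598/(1 − 0.2598) = 1.509 Ω.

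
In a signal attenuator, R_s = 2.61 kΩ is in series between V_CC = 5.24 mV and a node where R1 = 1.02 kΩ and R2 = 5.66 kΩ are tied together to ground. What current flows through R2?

I ≈ 0.230 µA

Parallel bank: R_p = 1/(1/1.02 + 1/5.66) = 0.8643 kΩ.
V_A by voltage divider: V_A = 5.24 × 0.8643/(2.61 + 0.8643) = 1.303 mV.
I(R2) = V_A / R2 = 1.303/5.66 = 0.2303 µA.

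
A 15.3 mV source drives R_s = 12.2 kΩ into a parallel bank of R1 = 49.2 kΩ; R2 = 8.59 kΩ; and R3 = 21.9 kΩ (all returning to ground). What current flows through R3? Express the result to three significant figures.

I ≈ 0.217 µA

Parallel bank: R_p = 1/(1/49.2 + 1/8.59 + 1/21.9) = 5.482 kΩ.
V_A = 15.3 × 5.482/17.68 = 4.744 mV.
Branch current I = V_A/R3 = 4.744/21.9 = 0.2166 µA.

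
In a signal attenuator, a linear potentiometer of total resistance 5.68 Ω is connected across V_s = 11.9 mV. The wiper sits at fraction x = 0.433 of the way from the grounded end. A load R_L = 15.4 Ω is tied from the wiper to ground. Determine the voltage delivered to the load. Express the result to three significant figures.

The pot divides into 3.221 Ω above the wiper and 2.459 Ω below.
(x·R_p) ‖ R_L = 2.121 Ω.
Then V_out = V_s · 2.121/(3.221 + 2.121) = 4.725 mV.
(Unloaded: V_out = x·V_s = 5.15 mV.)

V_out ≈ 4.72 mV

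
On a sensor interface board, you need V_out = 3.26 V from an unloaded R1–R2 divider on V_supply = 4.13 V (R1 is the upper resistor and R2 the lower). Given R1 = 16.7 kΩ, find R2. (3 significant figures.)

V_out/V_supply = R2/(R1+R2) = 0.7893.
Rearranging, R2 = R1·k/(1−k) = 16.7 × 3.747 = 62.58 kΩ.

R2 ≈ 62.6 kΩ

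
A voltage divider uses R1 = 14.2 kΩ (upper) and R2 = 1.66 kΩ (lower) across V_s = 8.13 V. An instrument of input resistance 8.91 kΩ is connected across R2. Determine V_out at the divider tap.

The load sits in parallel with R2, giving an effective lower resistance R2' = R2·R_L/(R2+R_L) = 1.399 kΩ.
Then V_out = V_s · R2'/(R1 + R2') = 8.13 × 1.399/15.60 = 0.7293 V.

V_out ≈ 0.729 V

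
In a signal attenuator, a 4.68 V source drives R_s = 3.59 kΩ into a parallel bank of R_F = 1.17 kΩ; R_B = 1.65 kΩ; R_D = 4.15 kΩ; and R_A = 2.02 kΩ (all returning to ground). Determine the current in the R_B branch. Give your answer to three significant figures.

I ≈ 0.319 mA

Combine the parallel branches: R_p = (1/1.17 + 1/1.65 + 1/4.15 + 1/2.02)⁻¹ = 0.4552 kΩ.
Node voltage V_A = V_s · R_p/(R_s + R_p) = 4.68 × 0.1125 = 0.5266 V.
Branch current I = V_A/R_B = 0.5266/1.65 = 0.3192 mA.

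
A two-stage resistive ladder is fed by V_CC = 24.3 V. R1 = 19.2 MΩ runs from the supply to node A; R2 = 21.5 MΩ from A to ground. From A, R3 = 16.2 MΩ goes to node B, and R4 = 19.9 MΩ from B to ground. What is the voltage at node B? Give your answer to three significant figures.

V_B ≈ 5.52 V

Node A sees R2 in parallel with the series input of stage 2, R3 + R4 = 36.10 MΩ.
R2 ‖ (R3+R4) = 13.47 MΩ.
V_A = 24.3 × 13.47/(19.2 + 13.47) = 10.02 V.
Then the unloaded second divider: V_B = V_A × R4/(R3+R4) = 10.02 × 0.5512 = 5.524 V.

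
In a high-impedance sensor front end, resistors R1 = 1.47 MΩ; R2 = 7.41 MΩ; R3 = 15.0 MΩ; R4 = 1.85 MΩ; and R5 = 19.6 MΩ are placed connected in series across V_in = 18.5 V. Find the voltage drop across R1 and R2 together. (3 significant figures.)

V ≈ 3.62 V

Total series resistance ΣR = 1.47 + 7.41 + 15.0 + 1.85 + 19.6 = 45.33 MΩ.
R_{R1..R2} = 1.47 + 7.41 = 8.880 MΩ.
By the voltage-divider rule, V = 18.5 × 8.880/45.33 = 3.624 V.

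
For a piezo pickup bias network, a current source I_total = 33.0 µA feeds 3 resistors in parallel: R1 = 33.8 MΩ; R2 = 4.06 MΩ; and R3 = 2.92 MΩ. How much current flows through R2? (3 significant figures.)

I ≈ 13.1 µA

Conductances: ΣG = 1/33.8 + 1/4.06 + 1/2.92 = 0.6184 (1/MΩ).
R2 takes the fraction G_k/ΣG = 0.2463/0.6184 = 0.3983, so I = 33.0 × 0.3983 = 13.14 µA.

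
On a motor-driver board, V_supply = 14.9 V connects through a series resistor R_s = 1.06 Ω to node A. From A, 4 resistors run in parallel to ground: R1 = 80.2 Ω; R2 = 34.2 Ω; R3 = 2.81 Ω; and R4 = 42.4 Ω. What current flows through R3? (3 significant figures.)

I ≈ 3.67 A

Equivalent of the parallel group: R_p = 2.374 Ω.
Node voltage V_A = V_supply · R_p/(R_s + R_p) = 14.9 × 0.6914 = 10.30 V.
Branch current I = V_A/R3 = 10.30/2.81 = 3.666 A.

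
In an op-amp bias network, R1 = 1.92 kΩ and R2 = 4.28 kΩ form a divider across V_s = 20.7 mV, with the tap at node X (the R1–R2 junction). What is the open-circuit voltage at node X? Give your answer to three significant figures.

With X open, the divider is unloaded: V_th = 20.7 × 4.28/6.200 = 14.29 mV.

V_th ≈ 14.3 mV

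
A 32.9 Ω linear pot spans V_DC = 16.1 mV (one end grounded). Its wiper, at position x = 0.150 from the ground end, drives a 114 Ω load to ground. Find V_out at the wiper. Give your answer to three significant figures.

The pot divides into 27.96 Ω above the wiper and 4.935 Ω below.
R_L loads the lower segment: effective lower R = 4.730 Ω.
Then V_out = V_DC · 4.730/(27.96 + 4.730) = 2.329 mV.

V_out ≈ 2.33 mV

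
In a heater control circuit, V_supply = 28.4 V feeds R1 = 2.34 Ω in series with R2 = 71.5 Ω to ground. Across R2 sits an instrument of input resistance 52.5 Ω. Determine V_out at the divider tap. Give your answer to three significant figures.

V_out ≈ 26.4 V

R2 ‖ R_L = (71.5 × 52.5)/(71.5 + 52.5) = 30.27 Ω.
Now apply the divider: V_out = 28.4 × 0.9282 = 26.36 V.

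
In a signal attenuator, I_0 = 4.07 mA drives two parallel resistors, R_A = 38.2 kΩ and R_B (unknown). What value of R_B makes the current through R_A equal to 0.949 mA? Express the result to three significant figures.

R_B ≈ 11.6 kΩ

In a two-way split, I_A/I_0 = R_B/(R_A + R_B).
0.949/4.07 = R_B/(R_A + R_B) → R_B = R_A · (0.2332)/(1 − 0.2332) = 38.2 × 0.3041 = 11.62 kΩ.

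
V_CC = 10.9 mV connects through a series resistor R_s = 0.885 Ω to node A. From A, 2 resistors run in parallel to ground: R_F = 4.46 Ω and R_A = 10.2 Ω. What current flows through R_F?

I ≈ 1.90 mA

Equivalent of the parallel group: R_p = 3.103 Ω.
V_A by voltage divider: V_A = 10.9 × 3.103/(0.885 + 3.103) = 8.481 mV.
I(R_F) = V_A / R_F = 8.481/4.46 = 1.902 mA.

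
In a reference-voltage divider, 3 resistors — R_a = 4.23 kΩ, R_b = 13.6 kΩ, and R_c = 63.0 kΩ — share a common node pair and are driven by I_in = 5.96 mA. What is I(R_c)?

I ≈ 0.290 mA

Conductances: ΣG = 1/4.23 + 1/13.6 + 1/63.0 = 0.3258 (1/kΩ).
R_c takes the fraction G_k/ΣG = 0.01587/0.3258 = 0.04872, so I = 5.96 × 0.04872 = 0.2904 mA.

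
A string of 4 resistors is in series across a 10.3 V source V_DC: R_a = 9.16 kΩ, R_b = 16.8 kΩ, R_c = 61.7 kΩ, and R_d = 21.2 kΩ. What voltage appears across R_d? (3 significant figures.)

Series total: ΣR = 9.16 + 16.8 + 61.7 + 21.2 = 108.9 kΩ.
By the voltage-divider rule, V = 10.3 × 21.20/108.9 = 2.006 V.

V ≈ 2.01 V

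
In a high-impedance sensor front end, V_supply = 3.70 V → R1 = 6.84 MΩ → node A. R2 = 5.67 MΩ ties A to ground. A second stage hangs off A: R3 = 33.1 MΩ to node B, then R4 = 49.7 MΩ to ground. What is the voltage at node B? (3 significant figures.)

The second stage (R3 + R4 = 82.80 MΩ) loads node A in parallel with R2.
R2 ‖ (R3+R4) = 5.307 MΩ.
V_A = 3.70 × 5.307/(6.84 + 5.307) = 1.616 V.
V_B = V_A × 0.6002 = 0.9703 V.

V_B ≈ 0.970 V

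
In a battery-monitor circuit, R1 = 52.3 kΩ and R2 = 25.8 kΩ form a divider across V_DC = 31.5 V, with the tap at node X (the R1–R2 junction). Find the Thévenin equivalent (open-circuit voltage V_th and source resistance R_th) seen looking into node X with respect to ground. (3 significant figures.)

Open-circuit (no load on X): V_th = V_DC · R2/(R1 + R2) = 31.5 × 25.8/(52.30 + 25.8) = 10.41 V.
Looking into X with the source shorted: R_th = R1·R2/(R1+R2) = 52.30 × 25.8/78.10 = 17.28 kΩ.

V_th ≈ 10.4 V, R_th ≈ 17.3 kΩ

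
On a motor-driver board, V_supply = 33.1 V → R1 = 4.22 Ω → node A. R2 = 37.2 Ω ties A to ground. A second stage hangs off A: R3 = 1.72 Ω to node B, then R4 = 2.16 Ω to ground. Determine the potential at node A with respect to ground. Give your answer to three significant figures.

Looking into the second stage from A: R3 + R4 = 3.880 Ω appears in parallel with R2.
Effective lower resistance at A: R2 ‖ 3.880 = 3.514 Ω.
V_A = 33.1 × 3.514/(4.22 + 3.514) = 15.04 V.

V_A ≈ 15.0 V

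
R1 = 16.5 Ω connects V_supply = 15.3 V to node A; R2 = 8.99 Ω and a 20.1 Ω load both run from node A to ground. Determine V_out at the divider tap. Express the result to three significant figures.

V_out ≈ 4.18 V

The load sits in parallel with R2, giving an effective lower resistance R2' = R2·R_L/(R2+R_L) = 6.212 Ω.
Voltage divider with the loaded lower leg: V_out = 15.3 × 6.212/(16.5 + 6.212) = 15.3 × 0.2735 = 4.185 V.
(Unloaded it would be 5.40 V; the load pulls it down.)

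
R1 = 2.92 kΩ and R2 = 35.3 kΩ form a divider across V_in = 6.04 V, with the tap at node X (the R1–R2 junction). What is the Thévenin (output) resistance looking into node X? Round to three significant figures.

R_th ≈ 2.70 kΩ

Looking into X with the source shorted: R_th = R1·R2/(R1+R2) = 2.920 × 35.3/38.22 = 2.697 kΩ.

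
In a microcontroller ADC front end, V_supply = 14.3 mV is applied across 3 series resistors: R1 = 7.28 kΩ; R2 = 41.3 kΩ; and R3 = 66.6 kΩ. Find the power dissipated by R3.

P ≈ 1.03 nW

The common current is I = 14.3/115.2 = 0.1242 µA.
V(R3) = I·R = 8.269 mV; P = V·I = 8.269 × 0.1242 = 1.027 nW.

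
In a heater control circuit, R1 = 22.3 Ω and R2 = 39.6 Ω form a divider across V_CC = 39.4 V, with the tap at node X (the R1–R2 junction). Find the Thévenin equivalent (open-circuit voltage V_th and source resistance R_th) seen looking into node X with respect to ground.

V_th is the unloaded tap voltage: V_CC · R2/(R1+R2) = 39.4 × 0.6397 = 25.21 V.
Looking into X with the source shorted: R_th = R1·R2/(R1+R2) = 22.30 × 39.6/61.90 = 14.27 Ω.

V_th ≈ 25.2 V, R_th ≈ 14.3 Ω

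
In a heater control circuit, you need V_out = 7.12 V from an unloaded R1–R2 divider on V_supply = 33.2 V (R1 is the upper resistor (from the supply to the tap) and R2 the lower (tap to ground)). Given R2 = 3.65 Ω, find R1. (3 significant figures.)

R1 ≈ 13.4 Ω

The divider ratio is R2/(R1+R2) = 7.12/33.2 = 0.2145.
R1 = R2·(1/k − 1) = 3.65 × 3.663 = 13.37 Ω.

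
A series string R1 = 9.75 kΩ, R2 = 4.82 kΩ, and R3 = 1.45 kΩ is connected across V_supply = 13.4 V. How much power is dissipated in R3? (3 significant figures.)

P ≈ 1.01 mW

Series current I = V_supply/ΣR = 13.4/16.02 = 0.8365 mA.
P = I²R = 0.6997 × 1.45 = 1.015 mW.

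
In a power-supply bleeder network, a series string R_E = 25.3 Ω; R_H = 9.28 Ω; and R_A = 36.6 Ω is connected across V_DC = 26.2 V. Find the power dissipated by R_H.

Series current I = V_DC/ΣR = 26.2/71.18 = 0.3681 A.
P(R_H) = I²·R_H = (0.3681)² × 9.28 = 1.257 W.

P ≈ 1.26 W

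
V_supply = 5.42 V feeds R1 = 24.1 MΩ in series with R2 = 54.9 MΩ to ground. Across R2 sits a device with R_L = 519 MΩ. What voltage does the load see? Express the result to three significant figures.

First combine the lower leg with the load: R2 ‖ R_L = 49.65 MΩ.
Now apply the divider: V_out = 5.42 × 0.6732 = 3.649 V.

V_out ≈ 3.65 V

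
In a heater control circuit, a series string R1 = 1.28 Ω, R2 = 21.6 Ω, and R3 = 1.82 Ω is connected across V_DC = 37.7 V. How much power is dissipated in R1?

The common current is I = 37.7/24.70 = 1.526 A.
P(R1) = I²·R1 = (1.526)² × 1.28 = 2.982 W.

P ≈ 2.98 W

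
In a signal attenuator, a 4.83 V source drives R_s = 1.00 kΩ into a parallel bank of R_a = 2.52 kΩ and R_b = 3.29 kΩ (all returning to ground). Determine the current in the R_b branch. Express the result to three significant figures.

I ≈ 0.863 mA

Equivalent of the parallel group: R_p = 1.427 kΩ.
V_A by voltage divider: V_A = 4.83 × 1.427/(1.00 + 1.427) = 2.840 V.
Branch current I = V_A/R_b = 2.840/3.29 = 0.8632 mA.
(Check via current divider: I_total = 1.990 mA; share G_k/ΣG = 0.4337 → same result.)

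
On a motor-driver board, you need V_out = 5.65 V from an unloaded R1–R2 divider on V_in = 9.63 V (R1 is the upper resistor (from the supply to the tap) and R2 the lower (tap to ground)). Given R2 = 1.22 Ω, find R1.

R1 ≈ 0.859 Ω

Required fraction k = V_out/V_in = 0.5867.
Rearranging, R1 = R2·(1−k)/k = 1.22 × 0.7044 = 0.8594 Ω.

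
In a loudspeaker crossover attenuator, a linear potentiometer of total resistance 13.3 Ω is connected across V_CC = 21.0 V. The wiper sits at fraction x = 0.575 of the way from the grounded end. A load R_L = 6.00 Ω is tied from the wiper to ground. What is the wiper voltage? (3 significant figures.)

The pot divides into 5.653 Ω above the wiper and 7.647 Ω below.
(x·R_p) ‖ R_L = 3.362 Ω.
Loaded-divider output: V_out = 21.0 × 0.3730 = 7.832 V.

V_out ≈ 7.83 V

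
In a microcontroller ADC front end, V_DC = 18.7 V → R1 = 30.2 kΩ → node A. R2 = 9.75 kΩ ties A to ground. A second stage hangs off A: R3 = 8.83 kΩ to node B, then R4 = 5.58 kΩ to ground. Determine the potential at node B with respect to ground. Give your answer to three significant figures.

Node A sees R2 in parallel with the series input of stage 2, R3 + R4 = 14.41 kΩ.
R2 ‖ (R3+R4) = 5.815 kΩ.
V_A = 18.7 × 5.815/(30.2 + 5.815) = 3.019 V.
Stage 2 is unloaded, so V_B = V_A · R4/(R3+R4) = 3.019 × 5.58/14.41 = 1.169 V.

V_B ≈ 1.17 V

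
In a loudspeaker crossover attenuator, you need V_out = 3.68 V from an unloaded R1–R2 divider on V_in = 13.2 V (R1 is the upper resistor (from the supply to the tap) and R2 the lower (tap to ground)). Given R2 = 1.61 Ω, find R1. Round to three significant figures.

The divider ratio is R2/(R1+R2) = 3.68/13.2 = 0.2788.
So R1 = R2 · (V_in/V_out − 1) = 1.61 × (13.2/3.68 − 1) = 1.61 × 2.587 = 4.165 Ω.

R1 ≈ 4.16 Ω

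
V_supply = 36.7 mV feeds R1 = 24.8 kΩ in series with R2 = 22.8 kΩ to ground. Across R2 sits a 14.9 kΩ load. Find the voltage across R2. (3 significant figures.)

V_out ≈ 9.78 mV

R2 ‖ R_L = (22.8 × 14.9)/(22.8 + 14.9) = 9.011 kΩ.
Voltage divider with the loaded lower leg: V_out = 36.7 × 9.011/(24.8 + 9.011) = 36.7 × 0.2665 = 9.781 mV.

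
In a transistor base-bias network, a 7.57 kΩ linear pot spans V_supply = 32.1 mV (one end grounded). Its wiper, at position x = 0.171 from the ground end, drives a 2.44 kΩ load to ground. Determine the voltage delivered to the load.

Split the track: R_lower = x·R_p = 1.294 kΩ, R_upper = (1−x)·R_p = 6.276 kΩ.
R_L loads the lower segment: effective lower R = 0.8458 kΩ.
Loaded-divider output: V_out = 32.1 × 0.1188 = 3.812 mV.

V_out ≈ 3.81 mV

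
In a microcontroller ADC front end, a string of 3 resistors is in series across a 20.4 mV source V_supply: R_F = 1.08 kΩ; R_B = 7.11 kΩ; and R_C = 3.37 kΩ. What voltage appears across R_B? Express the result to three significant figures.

Series total: ΣR = 1.08 + 7.11 + 3.37 = 11.56 kΩ.
V = V_supply · R/ΣR = 20.4 × 0.6151 = 12.55 mV.

V ≈ 12.5 mV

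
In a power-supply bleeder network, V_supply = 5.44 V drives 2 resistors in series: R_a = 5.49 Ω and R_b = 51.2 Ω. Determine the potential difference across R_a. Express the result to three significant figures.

V ≈ 0.527 V

ΣR = 5.49 + 51.2 = 56.69 Ω.
Voltage divider: V = V_supply · (5.490 / 56.69) = 5.44 × 0.09684 = 0.5268 V.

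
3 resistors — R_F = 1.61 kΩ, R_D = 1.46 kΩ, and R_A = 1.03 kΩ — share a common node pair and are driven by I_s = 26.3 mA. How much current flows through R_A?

ΣG = 1/1.61 + 1/1.46 + 1/1.03 = 2.277.
Current divider: I(R_A) = I_s · G_k/ΣG = 26.3 × (0.9709/2.277) = 26.3 × 0.4264 = 11.21 mA.

I ≈ 11.2 mA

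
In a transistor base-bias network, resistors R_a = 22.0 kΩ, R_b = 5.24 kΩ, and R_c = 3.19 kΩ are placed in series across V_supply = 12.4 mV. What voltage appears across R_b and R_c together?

V ≈ 3.44 mV

ΣR = 22.0 + 5.24 + 3.19 = 30.43 kΩ.
R_{R_b..R_c} = 5.24 + 3.19 = 8.430 kΩ.
By the voltage-divider rule, V = 12.4 × 8.430/30.43 = 3.435 mV.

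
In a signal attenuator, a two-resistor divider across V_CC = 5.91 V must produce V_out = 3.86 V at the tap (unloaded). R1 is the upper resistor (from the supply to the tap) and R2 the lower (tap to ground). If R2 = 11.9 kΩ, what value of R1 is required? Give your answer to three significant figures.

The divider ratio is R2/(R1+R2) = 3.86/5.91 = 0.6531.
Rearranging, R1 = R2·(1−k)/k = 11.9 × 0.5311 = 6.320 kΩ.

R1 ≈ 6.32 kΩ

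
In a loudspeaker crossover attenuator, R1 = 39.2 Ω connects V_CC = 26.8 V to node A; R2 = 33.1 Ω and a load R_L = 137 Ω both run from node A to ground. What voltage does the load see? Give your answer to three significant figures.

V_out ≈ 10.8 V

First combine the lower leg with the load: R2 ‖ R_L = 26.66 Ω.
Now apply the divider: V_out = 26.8 × 0.4048 = 10.85 V.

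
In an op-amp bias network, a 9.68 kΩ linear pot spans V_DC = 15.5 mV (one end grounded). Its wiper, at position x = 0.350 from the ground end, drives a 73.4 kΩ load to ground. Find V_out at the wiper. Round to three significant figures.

Lower segment x·R_p = 3.388 kΩ; upper segment (1−x)·R_p = 6.292 kΩ.
R_L loads the lower segment: effective lower R = 3.239 kΩ.
V_out = 15.5 × 3.239/(6.292 + 3.239) = 5.267 mV.

V_out ≈ 5.27 mV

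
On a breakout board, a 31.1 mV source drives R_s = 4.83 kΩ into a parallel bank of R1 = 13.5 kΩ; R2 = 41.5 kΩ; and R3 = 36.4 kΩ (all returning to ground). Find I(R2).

Equivalent of the parallel group: R_p = 7.959 kΩ.
Node voltage V_A = V_s · R_p/(R_s + R_p) = 31.1 × 0.6223 = 19.35 mV.
I(R2) = V_A / R2 = 19.35/41.5 = 0.4664 µA.

I ≈ 0.466 µA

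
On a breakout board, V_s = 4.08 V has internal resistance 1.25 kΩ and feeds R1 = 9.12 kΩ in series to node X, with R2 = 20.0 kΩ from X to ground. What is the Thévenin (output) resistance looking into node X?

R1' = 1.25 + 9.12 = 10.37 kΩ (source resistance + R1).
With V_s suppressed (replaced by a short), R_th = R1' ‖ R2 = (10.37 × 20.0)/(10.37 + 20.0) = 6.829 kΩ.

R_th ≈ 6.83 kΩ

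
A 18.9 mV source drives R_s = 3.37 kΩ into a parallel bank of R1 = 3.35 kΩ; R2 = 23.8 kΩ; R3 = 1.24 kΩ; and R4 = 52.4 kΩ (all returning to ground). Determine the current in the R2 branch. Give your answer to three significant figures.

I ≈ 0.161 µA

Parallel bank: R_p = 1/(1/3.35 + 1/23.8 + 1/1.24 + 1/52.4) = 0.8576 kΩ.
V_A by voltage divider: V_A = 18.9 × 0.8576/(3.37 + 0.8576) = 3.834 mV.
Branch current I = V_A/R2 = 3.834/23.8 = 0.1611 µA.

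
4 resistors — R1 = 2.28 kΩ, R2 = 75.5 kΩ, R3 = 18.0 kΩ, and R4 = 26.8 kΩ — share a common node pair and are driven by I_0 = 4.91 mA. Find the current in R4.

Conductances: ΣG = 1/2.28 + 1/75.5 + 1/18.0 + 1/26.8 = 0.5447 (1/kΩ).
Current divider: I(R4) = I_0 · G_k/ΣG = 4.91 × (0.03731/0.5447) = 4.91 × 0.06850 = 0.3363 mA.

I ≈ 0.336 mA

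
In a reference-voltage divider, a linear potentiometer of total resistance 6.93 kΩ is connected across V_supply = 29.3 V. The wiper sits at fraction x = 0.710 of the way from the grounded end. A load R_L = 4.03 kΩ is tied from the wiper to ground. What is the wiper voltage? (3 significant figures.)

V_out ≈ 15.4 V

Split the track: R_lower = x·R_p = 4.920 kΩ, R_upper = (1−x)·R_p = 2.010 kΩ.
R_L loads the lower segment: effective lower R = 2.215 kΩ.
Then V_out = V_supply · 2.215/(2.010 + 2.215) = 15.36 V.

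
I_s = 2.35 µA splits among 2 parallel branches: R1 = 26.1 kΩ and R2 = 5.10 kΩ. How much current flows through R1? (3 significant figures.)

With just two branches, the current splits inversely with resistance.
So I = 2.35 × 5.10/31.20 = 0.3841 µA.

I ≈ 0.384 µA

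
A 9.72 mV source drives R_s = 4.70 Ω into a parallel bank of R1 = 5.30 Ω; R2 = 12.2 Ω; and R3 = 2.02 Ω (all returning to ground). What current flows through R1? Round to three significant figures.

Equivalent of the parallel group: R_p = 1.306 Ω.
Node voltage V_A = V_DC · R_p/(R_s + R_p) = 9.72 × 0.2174 = 2.114 mV.
Branch current I = V_A/R1 = 2.114/5.30 = 0.3988 mA.

I ≈ 0.399 mA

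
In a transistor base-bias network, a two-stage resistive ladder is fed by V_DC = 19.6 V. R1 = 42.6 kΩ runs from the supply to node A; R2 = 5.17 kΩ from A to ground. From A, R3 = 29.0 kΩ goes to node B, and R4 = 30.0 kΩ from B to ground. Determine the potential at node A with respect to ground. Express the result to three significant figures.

Node A sees R2 in parallel with the series input of stage 2, R3 + R4 = 59.00 kΩ.
R2 ‖ (R3+R4) = 4.753 kΩ.
First divider: V_A = V_DC · 4.753/(42.6 + 4.753) = 1.968 V.

V_A ≈ 1.97 V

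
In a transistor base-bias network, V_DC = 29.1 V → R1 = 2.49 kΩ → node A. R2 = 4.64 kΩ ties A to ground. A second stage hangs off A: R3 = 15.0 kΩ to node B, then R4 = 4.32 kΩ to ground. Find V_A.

V_A ≈ 17.5 V

The second stage (R3 + R4 = 19.32 kΩ) loads node A in parallel with R2.
Effective lower resistance at A: R2 ‖ 19.32 = 3.741 kΩ.
V_A = 29.1 × 3.741/(2.49 + 3.741) = 17.47 V.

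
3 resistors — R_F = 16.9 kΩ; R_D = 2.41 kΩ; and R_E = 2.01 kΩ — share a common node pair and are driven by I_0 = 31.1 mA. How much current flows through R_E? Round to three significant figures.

Total conductance ΣG = 1/16.9 + 1/2.41 + 1/2.01 = 0.9716 (units of 1/kΩ).
Current divider: I(R_E) = I_0 · G_k/ΣG = 31.1 × (0.4975/0.9716) = 31.1 × 0.5120 = 15.92 mA.

I ≈ 15.9 mA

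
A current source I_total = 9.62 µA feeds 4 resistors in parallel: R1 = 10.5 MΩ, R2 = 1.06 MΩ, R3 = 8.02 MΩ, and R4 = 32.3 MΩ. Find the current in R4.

Total conductance ΣG = 1/10.5 + 1/1.06 + 1/8.02 + 1/32.3 = 1.194 (units of 1/MΩ).
Current divider: I(R4) = I_total · G_k/ΣG = 9.62 × (0.03096/1.194) = 9.62 × 0.02592 = 0.2494 µA.

I ≈ 0.249 µA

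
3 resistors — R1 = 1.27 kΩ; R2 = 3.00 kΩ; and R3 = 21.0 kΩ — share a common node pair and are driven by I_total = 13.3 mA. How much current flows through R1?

I ≈ 8.96 mA

ΣG = 1/1.27 + 1/3.00 + 1/21.0 = 1.168.
Current divider: I(R1) = I_total · G_k/ΣG = 13.3 × (0.7874/1.168) = 13.3 × 0.6739 = 8.963 mA.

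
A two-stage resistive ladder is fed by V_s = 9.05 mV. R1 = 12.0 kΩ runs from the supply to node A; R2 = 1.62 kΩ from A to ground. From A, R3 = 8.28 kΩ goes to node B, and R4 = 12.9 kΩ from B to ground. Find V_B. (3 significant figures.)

V_B ≈ 0.614 mV

Looking into the second stage from A: R3 + R4 = 21.18 kΩ appears in parallel with R2.
R2 ‖ (R3+R4) = 1.505 kΩ.
First divider: V_A = V_s · 1.505/(12.0 + 1.505) = 1.008 mV.
Stage 2 is unloaded, so V_B = V_A · R4/(R3+R4) = 1.008 × 12.9/21.18 = 0.6142 mV.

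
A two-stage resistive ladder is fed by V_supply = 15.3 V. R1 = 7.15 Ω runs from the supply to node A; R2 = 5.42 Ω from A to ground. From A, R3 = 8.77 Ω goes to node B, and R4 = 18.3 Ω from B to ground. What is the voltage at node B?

Node A sees R2 in parallel with the series input of stage 2, R3 + R4 = 27.07 Ω.
R2 ‖ (R3+R4) = 4.516 Ω.
First divider: V_A = V_supply · 4.516/(7.15 + 4.516) = 5.923 V.
Stage 2 is unloaded, so V_B = V_A · R4/(R3+R4) = 5.923 × 18.3/27.07 = 4.004 V.

V_B ≈ 4.00 V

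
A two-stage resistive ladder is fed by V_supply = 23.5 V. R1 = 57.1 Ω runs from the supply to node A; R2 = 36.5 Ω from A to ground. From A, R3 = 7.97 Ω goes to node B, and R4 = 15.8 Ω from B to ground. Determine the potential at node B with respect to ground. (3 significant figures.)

Looking into the second stage from A: R3 + R4 = 23.77 Ω appears in parallel with R2.
R2 ‖ (R3+R4) = 14.40 Ω.
First divider: V_A = V_supply · 14.40/(57.1 + 14.40) = 4.732 V.
Stage 2 is unloaded, so V_B = V_A · R4/(R3+R4) = 4.732 × 15.8/23.77 = 3.145 V.

V_B ≈ 3.15 V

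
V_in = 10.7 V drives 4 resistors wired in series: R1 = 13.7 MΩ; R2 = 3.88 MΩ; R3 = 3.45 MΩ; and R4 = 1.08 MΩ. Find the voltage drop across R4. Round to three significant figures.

Series total: ΣR = 13.7 + 3.88 + 3.45 + 1.08 = 22.11 MΩ.
By the voltage-divider rule, V = 10.7 × 1.080/22.11 = 0.5227 V.

V ≈ 0.523 V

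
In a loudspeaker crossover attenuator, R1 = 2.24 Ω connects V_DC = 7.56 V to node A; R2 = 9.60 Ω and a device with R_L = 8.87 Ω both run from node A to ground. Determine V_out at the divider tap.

R2 ‖ R_L = (9.60 × 8.87)/(9.60 + 8.87) = 4.610 Ω.
Voltage divider with the loaded lower leg: V_out = 7.56 × 4.610/(2.24 + 4.610) = 7.56 × 0.6730 = 5.088 V.
(Unloaded it would be 6.13 V; the load pulls it down.)

V_out ≈ 5.09 V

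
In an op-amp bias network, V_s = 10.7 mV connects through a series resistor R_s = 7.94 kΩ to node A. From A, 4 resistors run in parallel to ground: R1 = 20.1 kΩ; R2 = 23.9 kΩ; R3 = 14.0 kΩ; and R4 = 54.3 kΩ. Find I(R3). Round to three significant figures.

I ≈ 0.313 µA

Equivalent of the parallel group: R_p = 5.512 kΩ.
V_A by voltage divider: V_A = 10.7 × 5.512/(7.94 + 5.512) = 4.384 mV.
Branch current I = V_A/R3 = 4.384/14.0 = 0.3132 µA.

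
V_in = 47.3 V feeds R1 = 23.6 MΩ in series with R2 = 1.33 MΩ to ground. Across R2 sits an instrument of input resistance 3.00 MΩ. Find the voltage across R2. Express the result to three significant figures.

V_out ≈ 1.78 V

The load sits in parallel with R2, giving an effective lower resistance R2' = R2·R_L/(R2+R_L) = 0.9215 MΩ.
Voltage divider with the loaded lower leg: V_out = 47.3 × 0.9215/(23.6 + 0.9215) = 47.3 × 0.03758 = 1.777 V.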